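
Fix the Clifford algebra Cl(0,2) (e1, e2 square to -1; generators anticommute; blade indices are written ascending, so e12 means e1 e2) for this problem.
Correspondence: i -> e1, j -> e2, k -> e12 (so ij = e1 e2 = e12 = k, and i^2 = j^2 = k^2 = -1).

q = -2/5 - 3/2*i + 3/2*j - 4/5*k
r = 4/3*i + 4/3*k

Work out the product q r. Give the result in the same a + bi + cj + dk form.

In blades: q = -2/5 - 3/2*e1 + 3/2*e2 - 4/5*e12, r = 4/3*e1 + 4/3*e12.
Distribute q over r term by term (generator squares from the signature, products reordered to ascending indices): (-2/5)*r = -8/15*e1 - 8/15*e12; (-3/2*e1)*r = 2 + 2*e2; (3/2*e2)*r = 2*e1 - 2*e12; (-4/5*e12)*r = 16/15 - 16/15*e2.
Sum: 46/15 + 22/15*e1 + 14/15*e2 - 38/15*e12; translating back through the correspondence:
Answer: 46/15 + 22/15*i + 14/15*j - 38/15*k


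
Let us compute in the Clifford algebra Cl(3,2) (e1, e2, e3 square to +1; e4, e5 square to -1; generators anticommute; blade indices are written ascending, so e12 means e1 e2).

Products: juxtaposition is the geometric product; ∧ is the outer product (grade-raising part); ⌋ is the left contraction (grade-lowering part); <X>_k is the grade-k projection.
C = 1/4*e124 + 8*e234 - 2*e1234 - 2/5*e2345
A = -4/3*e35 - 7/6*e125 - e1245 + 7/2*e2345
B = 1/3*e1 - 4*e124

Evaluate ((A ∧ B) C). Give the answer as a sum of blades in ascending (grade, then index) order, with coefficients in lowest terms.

step 1: -4/9*e135 - 25/6*e12345
step 2: 5/3*e1 - 25/3*e5 + 100/3*e15 + 25/24*e35 - 8/45*e124 + 8/9*e245 - 32/9*e1245 + 1/9*e2345
Answer: 5/3*e1 - 25/3*e5 + 100/3*e15 + 25/24*e35 - 8/45*e124 + 8/9*e245 - 32/9*e1245 + 1/9*e2345


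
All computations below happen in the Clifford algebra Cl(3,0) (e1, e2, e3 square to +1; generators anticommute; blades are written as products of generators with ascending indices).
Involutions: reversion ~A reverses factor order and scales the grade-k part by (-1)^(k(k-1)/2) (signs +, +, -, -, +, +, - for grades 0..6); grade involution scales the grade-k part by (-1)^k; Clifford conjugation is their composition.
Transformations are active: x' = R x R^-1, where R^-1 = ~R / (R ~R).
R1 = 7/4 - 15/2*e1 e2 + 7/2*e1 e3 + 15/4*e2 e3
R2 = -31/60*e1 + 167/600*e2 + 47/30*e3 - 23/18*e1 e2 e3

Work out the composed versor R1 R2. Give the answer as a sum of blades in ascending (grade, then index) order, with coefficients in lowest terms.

Distribute over the terms of R1 (each basis-blade product reordered to ascending indices, repeated generators contracted through their squares):
(7/4) R2 = -217/240*e1 + 1169/2400*e2 + 329/120*e3 - 161/72*e1 e2 e3
(-15/2*e1 e2) R2 = -167/80*e1 - 31/8*e2 - 115/12*e3 - 47/4*e1 e2 e3
(7/2*e1 e3) R2 = 329/60*e1 - 161/36*e2 + 217/120*e3 - 1169/1200*e1 e2 e3
(15/4*e2 e3) R2 = 115/24*e1 + 47/8*e2 - 167/160*e3 - 31/16*e1 e2 e3
Summing the partial products and collecting blades:
Answer: 437/60*e1 - 14293/7200*e2 - 2917/480*e3 - 3802/225*e1 e2 e3


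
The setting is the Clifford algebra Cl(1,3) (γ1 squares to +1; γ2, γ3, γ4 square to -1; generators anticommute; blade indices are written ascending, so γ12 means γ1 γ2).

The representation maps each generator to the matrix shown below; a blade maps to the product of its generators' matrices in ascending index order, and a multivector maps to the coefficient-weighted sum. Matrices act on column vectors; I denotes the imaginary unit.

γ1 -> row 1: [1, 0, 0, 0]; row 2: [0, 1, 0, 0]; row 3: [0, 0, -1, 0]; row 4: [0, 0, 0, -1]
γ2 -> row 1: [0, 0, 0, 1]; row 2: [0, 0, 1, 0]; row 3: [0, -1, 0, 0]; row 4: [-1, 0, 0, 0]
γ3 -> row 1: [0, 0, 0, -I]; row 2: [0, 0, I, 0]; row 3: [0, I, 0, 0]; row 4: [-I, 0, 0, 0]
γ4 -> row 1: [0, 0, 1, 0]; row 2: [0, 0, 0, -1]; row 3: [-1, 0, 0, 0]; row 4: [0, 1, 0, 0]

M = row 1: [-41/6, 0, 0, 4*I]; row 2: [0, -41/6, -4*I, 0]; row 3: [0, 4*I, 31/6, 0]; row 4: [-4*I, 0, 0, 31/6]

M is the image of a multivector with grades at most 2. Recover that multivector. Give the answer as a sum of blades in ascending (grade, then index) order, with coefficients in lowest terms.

Method: the blade images are trace-orthogonal — tr(rho(e_A) rho(e_B)^-1) = 4 if A = B and 0 otherwise — and rho(e_A)^-1 = (e_A)^2 * rho(e_A) with (e_A)^2 = +1 or -1, so the coefficient of e_A in the preimage is (e_A)^2 * tr(M rho(e_A))/4.
Nonzero projections over blades of grade <= 2: 1: (1)^2 = +1, tr(M 1) = -10/3, coefficient -5/6; γ1: (γ1)^2 = +1, tr(M rho(γ1)) = -24, coefficient -6; γ13: (γ13)^2 = +1, tr(M rho(γ13)) = -16, coefficient -4. Every other blade of grade <= 2 projects to 0.
Answer: -5/6 - 6*γ1 - 4*γ13


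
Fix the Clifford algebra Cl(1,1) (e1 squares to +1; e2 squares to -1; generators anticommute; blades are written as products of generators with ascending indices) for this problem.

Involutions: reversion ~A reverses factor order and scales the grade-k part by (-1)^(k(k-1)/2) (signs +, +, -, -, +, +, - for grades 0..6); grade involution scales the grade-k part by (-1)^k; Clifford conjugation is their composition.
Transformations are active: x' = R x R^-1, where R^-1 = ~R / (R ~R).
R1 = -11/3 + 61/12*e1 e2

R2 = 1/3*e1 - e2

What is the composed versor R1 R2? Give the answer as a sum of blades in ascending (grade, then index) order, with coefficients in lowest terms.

Distribute over the terms of R1 (each basis-blade product reordered to ascending indices, repeated generators contracted through their squares):
(-11/3) R2 = -11/9*e1 + 11/3*e2
(61/12*e1 e2) R2 = 61/12*e1 - 61/36*e2
Summing the partial products and collecting blades:
Answer: 139/36*e1 + 71/36*e2


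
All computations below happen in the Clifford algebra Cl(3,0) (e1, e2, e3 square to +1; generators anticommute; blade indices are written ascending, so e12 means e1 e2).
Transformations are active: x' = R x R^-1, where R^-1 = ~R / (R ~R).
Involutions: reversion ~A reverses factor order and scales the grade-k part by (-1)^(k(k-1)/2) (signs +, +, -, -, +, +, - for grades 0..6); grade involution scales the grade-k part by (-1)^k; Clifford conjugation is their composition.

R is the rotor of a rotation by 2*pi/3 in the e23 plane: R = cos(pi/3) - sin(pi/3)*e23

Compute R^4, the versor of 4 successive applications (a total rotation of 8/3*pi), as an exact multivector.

Because a rotor carries half the rotation angle, composing 4 copies of this e23-plane rotor multiplies the phase: 4*(pi/3) = 4*pi/3, hence R^4 = cos(4*pi/3) - sin(4*pi/3)*e23.
cos(4*pi/3) = -1/2 and sin(4*pi/3) = -sqrt(3)/2, so R^4 = -1/2 + sqrt(3)/2*e23. The net rotation is 2/3*pi (after discarding 1 full turn, each of which contributes a factor -1 to the rotor); the rotor keeps the half-angle phase exactly.
Answer: -1/2 + sqrt(3)/2*e23


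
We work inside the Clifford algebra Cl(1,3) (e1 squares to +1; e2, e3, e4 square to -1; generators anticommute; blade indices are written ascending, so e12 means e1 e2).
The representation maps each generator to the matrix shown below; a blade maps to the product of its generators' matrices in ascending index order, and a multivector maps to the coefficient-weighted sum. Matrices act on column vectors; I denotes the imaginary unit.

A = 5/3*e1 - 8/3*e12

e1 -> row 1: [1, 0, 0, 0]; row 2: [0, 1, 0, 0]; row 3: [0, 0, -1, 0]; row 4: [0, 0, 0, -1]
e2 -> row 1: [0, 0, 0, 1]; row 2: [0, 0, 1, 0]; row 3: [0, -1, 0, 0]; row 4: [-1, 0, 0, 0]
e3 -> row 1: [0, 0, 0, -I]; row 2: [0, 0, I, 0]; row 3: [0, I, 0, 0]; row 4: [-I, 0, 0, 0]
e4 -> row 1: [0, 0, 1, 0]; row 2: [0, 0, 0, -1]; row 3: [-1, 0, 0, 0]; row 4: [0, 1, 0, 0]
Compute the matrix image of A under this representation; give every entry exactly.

Bivector images (products of the table entries): rho(e12) = rho(e1)rho(e2) = row 1: [0, 0, 0, 1]; row 2: [0, 0, 1, 0]; row 3: [0, 1, 0, 0]; row 4: [1, 0, 0, 0].
M = (5/3)*rho(e1) + (-8/3)*rho(e12), summed entrywise:
Answer: row 1: [5/3, 0, 0, -8/3]; row 2: [0, 5/3, -8/3, 0]; row 3: [0, -8/3, -5/3, 0]; row 4: [-8/3, 0, 0, -5/3]


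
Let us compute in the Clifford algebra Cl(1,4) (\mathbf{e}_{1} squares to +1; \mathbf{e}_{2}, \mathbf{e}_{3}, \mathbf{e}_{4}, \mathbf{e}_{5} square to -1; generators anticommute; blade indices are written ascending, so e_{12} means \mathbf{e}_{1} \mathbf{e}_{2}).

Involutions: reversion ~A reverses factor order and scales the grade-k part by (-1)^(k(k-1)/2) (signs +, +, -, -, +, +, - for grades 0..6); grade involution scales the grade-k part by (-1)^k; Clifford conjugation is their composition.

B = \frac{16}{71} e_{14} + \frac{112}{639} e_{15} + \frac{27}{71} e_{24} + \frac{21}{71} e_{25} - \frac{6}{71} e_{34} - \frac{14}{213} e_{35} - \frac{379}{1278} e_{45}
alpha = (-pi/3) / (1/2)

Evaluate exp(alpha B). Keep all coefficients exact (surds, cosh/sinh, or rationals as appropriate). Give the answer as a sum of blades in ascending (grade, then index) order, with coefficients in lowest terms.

B^2 term by term: the squares give (\frac{16}{71})^2*(e_{14})^2 + (\frac{112}{639})^2*(e_{15})^2 + (\frac{27}{71})^2*(e_{24})^2 + (\frac{21}{71})^2*(e_{25})^2 + (-\frac{6}{71})^2*(e_{34})^2 + (-\frac{14}{213})^2*(e_{35})^2 + (-\frac{379}{1278})^2*(e_{45})^2 = \frac{256}{5041}*(+1) + \frac{12544}{408321}*(+1) + \frac{729}{5041}*(-1) + \frac{441}{5041}*(-1) + \frac{36}{5041}*(-1) + \frac{196}{45369}*(-1) + \frac{143641}{1633284}*(-1) = -\frac{1}{4} (each basis 2-blade squares to minus the product of its generators' squares); cross terms between blades sharing an index anticommute and cancel; the commuting (index-disjoint) pairs give grade-4 terms 2*c*c'*(blade product), which cancel blade by blade — e_{1245}: -\frac{672}{5041} + \frac{672}{5041} = 0; e_{1345}: \frac{448}{15123} - \frac{448}{15123} = 0; e_{2345}: \frac{252}{5041} - \frac{252}{5041} = 0 — confirming B is simple. So B^2 = -\frac{1}{4}.
B^2 = -\frac{1}{4} — the series telescopes trigonometrically here: l = \frac{1}{2}, alpha*l = - \frac{\pi}{3}, so exp(alpha B) = cos(- \frac{\pi}{3}) + (sin(- \frac{\pi}{3})/(\frac{1}{2}))*B = \frac{1}{2} + (- \sqrt{3})*B.
Answer: \frac{1}{2} - \frac{16 \sqrt{3}}{71} e_{14} - \frac{112 \sqrt{3}}{639} e_{15} - \frac{27 \sqrt{3}}{71} e_{24} - \frac{21 \sqrt{3}}{71} e_{25} + \frac{6 \sqrt{3}}{71} e_{34} + \frac{14 \sqrt{3}}{213} e_{35} + \frac{379 \sqrt{3}}{1278} e_{45}


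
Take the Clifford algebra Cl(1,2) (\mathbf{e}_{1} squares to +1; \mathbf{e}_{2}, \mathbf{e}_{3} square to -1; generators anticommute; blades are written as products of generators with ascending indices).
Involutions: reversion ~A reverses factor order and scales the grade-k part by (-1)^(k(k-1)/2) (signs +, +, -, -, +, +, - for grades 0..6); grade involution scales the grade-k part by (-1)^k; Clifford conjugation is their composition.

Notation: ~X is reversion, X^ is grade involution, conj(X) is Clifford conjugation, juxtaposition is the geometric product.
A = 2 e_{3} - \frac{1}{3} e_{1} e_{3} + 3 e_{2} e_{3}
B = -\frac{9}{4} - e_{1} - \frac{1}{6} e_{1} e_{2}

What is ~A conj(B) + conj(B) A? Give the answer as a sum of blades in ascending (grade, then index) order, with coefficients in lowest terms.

first term: -\frac{29}{6} e_{3} - \frac{13}{4} e_{1} e_{3} + \frac{245}{36} e_{2} e_{3} - \frac{8}{3} e_{1} e_{2} e_{3}
second term: -\frac{29}{6} e_{3} + \frac{9}{4} e_{1} e_{3} - \frac{241}{36} e_{2} e_{3} + \frac{10}{3} e_{1} e_{2} e_{3}
Answer: -\frac{29}{3} e_{3} - e_{1} e_{3} + \frac{1}{9} e_{2} e_{3} + \frac{2}{3} e_{1} e_{2} e_{3}


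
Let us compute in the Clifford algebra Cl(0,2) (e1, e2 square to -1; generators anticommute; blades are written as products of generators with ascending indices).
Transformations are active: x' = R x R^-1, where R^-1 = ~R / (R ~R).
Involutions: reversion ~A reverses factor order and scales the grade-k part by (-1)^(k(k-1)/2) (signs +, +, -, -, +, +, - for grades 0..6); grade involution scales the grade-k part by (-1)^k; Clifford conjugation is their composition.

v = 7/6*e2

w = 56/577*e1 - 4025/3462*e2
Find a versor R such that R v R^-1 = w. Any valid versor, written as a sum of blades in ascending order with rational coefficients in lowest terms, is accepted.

The midline construction: v and w both square to -49/36, so reflecting in their sum 56/577*e1 + 7/1731*e2 exchanges them.
Answer: 56/577*e1 + 7/1731*e2


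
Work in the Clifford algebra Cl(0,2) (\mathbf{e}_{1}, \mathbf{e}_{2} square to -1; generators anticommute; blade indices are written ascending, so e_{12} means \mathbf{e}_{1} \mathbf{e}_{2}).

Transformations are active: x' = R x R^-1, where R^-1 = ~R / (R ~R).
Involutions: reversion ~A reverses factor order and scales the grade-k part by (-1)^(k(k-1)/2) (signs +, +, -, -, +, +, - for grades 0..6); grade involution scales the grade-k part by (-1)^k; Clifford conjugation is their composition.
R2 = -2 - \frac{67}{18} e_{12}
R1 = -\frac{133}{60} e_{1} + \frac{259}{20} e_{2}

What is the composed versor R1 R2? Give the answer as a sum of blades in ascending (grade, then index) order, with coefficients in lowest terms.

Distribute over the terms of R1 (each basis-blade product reordered to ascending indices, repeated generators contracted through their squares):
(-\frac{133}{60} e_{1}) R2 = \frac{133}{30} e_{1} - \frac{8911}{1080} e_{2}
(\frac{259}{20} e_{2}) R2 = -\frac{17353}{360} e_{1} - \frac{259}{10} e_{2}
Summing the partial products and collecting blades:
Answer: -\frac{15757}{360} e_{1} - \frac{36883}{1080} e_{2}


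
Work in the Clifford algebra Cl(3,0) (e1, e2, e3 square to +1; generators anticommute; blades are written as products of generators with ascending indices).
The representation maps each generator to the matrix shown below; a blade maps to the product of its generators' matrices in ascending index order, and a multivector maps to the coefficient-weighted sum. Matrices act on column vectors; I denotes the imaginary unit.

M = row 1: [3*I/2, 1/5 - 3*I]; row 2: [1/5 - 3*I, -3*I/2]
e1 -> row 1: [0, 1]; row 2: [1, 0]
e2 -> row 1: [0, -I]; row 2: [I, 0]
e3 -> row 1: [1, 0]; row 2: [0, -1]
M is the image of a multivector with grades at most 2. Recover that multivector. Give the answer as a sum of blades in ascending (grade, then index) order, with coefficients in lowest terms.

Method: 1, rho(e1), rho(e2), rho(e3) form a trace-orthogonal basis of the 2x2 complex matrices (tr(X Y) = 2 if X = Y, else 0), so M = m0*1 + m1*rho(e1) + m2*rho(e2) + m3*rho(e3) with m0 = tr(M)/2 = 0, m1 = tr(M rho(e1))/2 = 1/5 - 3*I, m2 = tr(M rho(e2))/2 = 0, m3 = tr(M rho(e3))/2 = 3*I/2.
Multiplying table entries, the bivector images are rho(e1 e2) = I*rho(e3), rho(e1 e3) = -I*rho(e2), rho(e2 e3) = I*rho(e1); with real blade coefficients the real parts of m0..m3 are the coefficients of 1, e1, e2, e3 and the imaginary parts give the bivectors (e2 e3: Im m1, e1 e3: -Im m2, e1 e2: Im m3).
Answer: 1/5*e1 + 3/2*e1 e2 - 3*e2 e3


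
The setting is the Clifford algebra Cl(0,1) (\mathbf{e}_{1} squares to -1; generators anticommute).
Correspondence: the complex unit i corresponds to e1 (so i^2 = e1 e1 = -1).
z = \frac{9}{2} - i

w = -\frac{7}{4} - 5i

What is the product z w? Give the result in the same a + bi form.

In blades: z = \frac{9}{2} - e_{1}, w = -\frac{7}{4} - 5 e_{1}.
Distribute z over w term by term (generator squares from the signature, products reordered to ascending indices): (\frac{9}{2})*w = -\frac{63}{8} - \frac{45}{2} e_{1}; (-e_{1})*w = -5 + \frac{7}{4} e_{1}.
Sum: -\frac{103}{8} - \frac{83}{4} e_{1}; translating back through the correspondence:
Answer: -\frac{103}{8} - \frac{83}{4}i


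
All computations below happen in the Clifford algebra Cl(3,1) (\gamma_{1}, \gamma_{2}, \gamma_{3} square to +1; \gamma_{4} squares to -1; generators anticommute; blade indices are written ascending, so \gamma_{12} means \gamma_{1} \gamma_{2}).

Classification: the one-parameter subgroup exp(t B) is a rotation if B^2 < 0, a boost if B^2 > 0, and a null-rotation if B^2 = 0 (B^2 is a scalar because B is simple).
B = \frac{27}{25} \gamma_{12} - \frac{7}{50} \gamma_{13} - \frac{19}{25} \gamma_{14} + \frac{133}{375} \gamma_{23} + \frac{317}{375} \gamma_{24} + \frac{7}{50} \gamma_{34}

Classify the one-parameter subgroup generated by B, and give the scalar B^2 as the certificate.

B^2 term by term: the squares give (\frac{27}{25})^2*(\gamma_{12})^2 + (-\frac{7}{50})^2*(\gamma_{13})^2 + (-\frac{19}{25})^2*(\gamma_{14})^2 + (\frac{133}{375})^2*(\gamma_{23})^2 + (\frac{317}{375})^2*(\gamma_{24})^2 + (\frac{7}{50})^2*(\gamma_{34})^2 = \frac{729}{625}*(-1) + \frac{49}{2500}*(-1) + \frac{361}{625}*(+1) + \frac{17689}{140625}*(-1) + \frac{100489}{140625}*(+1) + \frac{49}{2500}*(+1) = 0 (each basis 2-blade squares to minus the product of its generators' squares); cross terms between blades sharing an index anticommute and cancel; the commuting (index-disjoint) pairs give grade-4 terms 2*c*c'*(blade product), which cancel blade by blade — \gamma_{1234}: \frac{189}{625} + \frac{2219}{9375} - \frac{5054}{9375} = 0 — confirming B is simple. So B^2 = 0.
Answer: null-rotation, certificate B^2 = 0. One invariant decides it: the square 0 survives every conjugation, and its sign is exactly the classification.


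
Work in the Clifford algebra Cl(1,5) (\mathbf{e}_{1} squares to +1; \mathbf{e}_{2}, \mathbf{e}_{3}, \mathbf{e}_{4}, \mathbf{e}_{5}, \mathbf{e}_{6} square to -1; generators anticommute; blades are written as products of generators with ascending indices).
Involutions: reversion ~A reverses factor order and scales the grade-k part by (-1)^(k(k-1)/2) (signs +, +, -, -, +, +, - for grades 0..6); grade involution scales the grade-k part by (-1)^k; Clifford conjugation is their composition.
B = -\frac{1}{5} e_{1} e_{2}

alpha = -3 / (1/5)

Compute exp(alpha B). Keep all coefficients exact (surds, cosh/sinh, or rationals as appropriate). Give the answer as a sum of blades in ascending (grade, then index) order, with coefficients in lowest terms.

B^2 = (-\frac{1}{5})^2*(e_{1} e_{2})^2 = \frac{1}{25}*(+1) = \frac{1}{25} (a basis 2-blade squares to minus the product of its generators' squares).
B^2 = \frac{1}{25} — the series telescopes hyperbolically here: l = \frac{1}{5}, alpha*l = -3, so exp(alpha B) = cosh(-3) + (sinh(-3)/(\frac{1}{5}))*B = \cosh{\left(3 \right)} + (- 5 \sinh{\left(3 \right)})*B.
Answer: \cosh{\left(3 \right)} + \sinh{\left(3 \right)} e_{1} e_{2}


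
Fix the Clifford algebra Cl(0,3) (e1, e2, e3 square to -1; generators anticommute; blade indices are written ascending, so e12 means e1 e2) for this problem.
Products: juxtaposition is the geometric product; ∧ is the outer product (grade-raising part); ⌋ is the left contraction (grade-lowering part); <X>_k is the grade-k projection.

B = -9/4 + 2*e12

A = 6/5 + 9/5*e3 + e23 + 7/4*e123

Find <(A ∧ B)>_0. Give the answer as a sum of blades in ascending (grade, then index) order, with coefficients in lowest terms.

step 1: -27/10 - 81/20*e3 + 12/5*e12 - 9/4*e23 - 27/80*e123
step 2: -27/10
Answer: -27/10


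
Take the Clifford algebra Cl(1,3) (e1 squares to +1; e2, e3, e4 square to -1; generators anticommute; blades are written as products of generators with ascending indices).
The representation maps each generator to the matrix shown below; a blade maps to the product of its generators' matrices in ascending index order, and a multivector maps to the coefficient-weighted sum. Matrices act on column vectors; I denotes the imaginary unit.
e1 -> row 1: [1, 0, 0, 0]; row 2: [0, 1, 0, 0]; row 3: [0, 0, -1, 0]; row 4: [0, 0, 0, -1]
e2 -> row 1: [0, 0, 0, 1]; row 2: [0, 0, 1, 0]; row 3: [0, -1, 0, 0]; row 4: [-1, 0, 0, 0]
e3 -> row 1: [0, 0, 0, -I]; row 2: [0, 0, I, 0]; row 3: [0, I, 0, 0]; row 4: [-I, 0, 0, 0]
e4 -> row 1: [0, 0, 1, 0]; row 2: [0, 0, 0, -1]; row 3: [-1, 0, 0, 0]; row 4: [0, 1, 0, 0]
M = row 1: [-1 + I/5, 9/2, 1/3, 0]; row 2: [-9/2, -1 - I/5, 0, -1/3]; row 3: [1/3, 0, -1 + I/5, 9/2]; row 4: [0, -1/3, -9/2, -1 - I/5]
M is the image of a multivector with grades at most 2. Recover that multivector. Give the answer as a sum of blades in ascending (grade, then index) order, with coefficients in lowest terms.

Method: the blade images are trace-orthogonal — tr(rho(e_A) rho(e_B)^-1) = 4 if A = B and 0 otherwise — and rho(e_A)^-1 = (e_A)^2 * rho(e_A) with (e_A)^2 = +1 or -1, so the coefficient of e_A in the preimage is (e_A)^2 * tr(M rho(e_A))/4.
Nonzero projections over blades of grade <= 2: 1: (1)^2 = +1, tr(M 1) = -4, coefficient -1; e1 e4: (e1 e4)^2 = +1, tr(M rho(e1 e4)) = 4/3, coefficient 1/3; e2 e3: (e2 e3)^2 = -1, tr(M rho(e2 e3)) = 4/5, coefficient -1/5; e2 e4: (e2 e4)^2 = -1, tr(M rho(e2 e4)) = -18, coefficient 9/2. Every other blade of grade <= 2 projects to 0.
Answer: -1 + 1/3*e1 e4 - 1/5*e2 e3 + 9/2*e2 e4


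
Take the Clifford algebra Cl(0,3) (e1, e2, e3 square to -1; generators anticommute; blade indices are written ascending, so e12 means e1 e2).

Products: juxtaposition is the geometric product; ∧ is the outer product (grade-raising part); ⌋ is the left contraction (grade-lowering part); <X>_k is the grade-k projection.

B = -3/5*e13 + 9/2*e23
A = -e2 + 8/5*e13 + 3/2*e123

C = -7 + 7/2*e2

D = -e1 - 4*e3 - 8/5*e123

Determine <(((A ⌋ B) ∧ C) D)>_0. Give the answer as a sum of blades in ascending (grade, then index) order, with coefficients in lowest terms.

step 1: 24/25 + 9/2*e3
step 2: -168/25 + 84/25*e2 - 63/2*e3 - 63/4*e23
step 3: -126 - 462/25*e1 - 63*e2 + 672/25*e3 - 1176/25*e12 - 9219/250*e13 - 336/25*e23 + 13251/500*e123
step 4: -126
Answer: -126


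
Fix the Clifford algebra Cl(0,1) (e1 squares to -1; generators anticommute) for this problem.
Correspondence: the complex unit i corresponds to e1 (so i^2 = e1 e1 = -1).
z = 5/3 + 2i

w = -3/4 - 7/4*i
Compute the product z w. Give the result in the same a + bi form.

In blades: z = 5/3 + 2*e1, w = -3/4 - 7/4*e1.
Distribute z over w term by term (generator squares from the signature, products reordered to ascending indices): (5/3)*w = -5/4 - 35/12*e1; (2*e1)*w = 7/2 - 3/2*e1.
Sum: 9/4 - 53/12*e1; translating back through the correspondence:
Answer: 9/4 - 53/12*i


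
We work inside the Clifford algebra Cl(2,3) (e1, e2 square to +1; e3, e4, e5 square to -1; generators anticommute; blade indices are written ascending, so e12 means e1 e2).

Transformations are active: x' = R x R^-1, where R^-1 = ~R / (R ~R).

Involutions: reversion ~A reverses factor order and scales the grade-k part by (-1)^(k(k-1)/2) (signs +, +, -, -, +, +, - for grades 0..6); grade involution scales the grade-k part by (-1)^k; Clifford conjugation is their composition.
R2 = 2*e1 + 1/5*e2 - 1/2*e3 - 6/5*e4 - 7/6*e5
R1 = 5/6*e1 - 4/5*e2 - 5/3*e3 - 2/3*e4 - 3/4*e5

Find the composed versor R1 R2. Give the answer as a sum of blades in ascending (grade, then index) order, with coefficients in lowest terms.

Distribute over the terms of R1 (each basis-blade product reordered to ascending indices, repeated generators contracted through their squares):
(5/6*e1) R2 = 5/3 + 1/6*e12 - 5/12*e13 - e14 - 35/36*e15
(-4/5*e2) R2 = -4/25 + 8/5*e12 + 2/5*e23 + 24/25*e24 + 14/15*e25
(-5/3*e3) R2 = -5/6 + 10/3*e13 + 1/3*e23 + 2*e34 + 35/18*e35
(-2/3*e4) R2 = -4/5 + 4/3*e14 + 2/15*e24 - 1/3*e34 + 7/9*e45
(-3/4*e5) R2 = -7/8 + 3/2*e15 + 3/20*e25 - 3/8*e35 - 9/10*e45
Summing the partial products and collecting blades:
Answer: -601/600 + 53/30*e12 + 35/12*e13 + 1/3*e14 + 19/36*e15 + 11/15*e23 + 82/75*e24 + 13/12*e25 + 5/3*e34 + 113/72*e35 - 11/90*e45


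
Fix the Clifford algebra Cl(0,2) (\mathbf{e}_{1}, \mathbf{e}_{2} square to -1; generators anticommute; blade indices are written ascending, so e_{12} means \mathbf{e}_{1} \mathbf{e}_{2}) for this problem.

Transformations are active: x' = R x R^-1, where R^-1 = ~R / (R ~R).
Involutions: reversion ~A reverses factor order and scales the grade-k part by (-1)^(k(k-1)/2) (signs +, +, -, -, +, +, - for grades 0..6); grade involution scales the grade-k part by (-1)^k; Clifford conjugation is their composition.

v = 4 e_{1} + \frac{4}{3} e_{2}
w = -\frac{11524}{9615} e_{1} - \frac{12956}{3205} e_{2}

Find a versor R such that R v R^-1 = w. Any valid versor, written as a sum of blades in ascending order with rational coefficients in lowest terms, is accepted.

Take R = v + w = \frac{26936}{9615} e_{1} - \frac{26048}{9615} e_{2}. Because q(v) = q(w) = -\frac{160}{9}, conjugation by R sends v exactly to w.
Answer: \frac{26936}{9615} e_{1} - \frac{26048}{9615} e_{2}


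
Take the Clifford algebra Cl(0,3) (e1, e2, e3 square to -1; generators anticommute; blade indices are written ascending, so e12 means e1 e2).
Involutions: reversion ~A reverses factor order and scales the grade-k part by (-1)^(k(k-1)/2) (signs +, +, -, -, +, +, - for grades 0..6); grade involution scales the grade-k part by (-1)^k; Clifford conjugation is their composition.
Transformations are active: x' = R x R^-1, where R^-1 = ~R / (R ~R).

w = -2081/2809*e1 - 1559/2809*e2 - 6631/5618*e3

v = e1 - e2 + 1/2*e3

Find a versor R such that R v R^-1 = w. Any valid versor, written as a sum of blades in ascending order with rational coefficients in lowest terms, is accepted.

Key observation: q(v) = q(w) = -9/4 (sandwiches preserve the norm), so R = v + w = 728/2809*e1 - 4368/2809*e2 - 1911/2809*e3 works whenever it is invertible — the component of v along it is kept and (v - w)/2 reverses, sending v to w.
Answer: 728/2809*e1 - 4368/2809*e2 - 1911/2809*e3


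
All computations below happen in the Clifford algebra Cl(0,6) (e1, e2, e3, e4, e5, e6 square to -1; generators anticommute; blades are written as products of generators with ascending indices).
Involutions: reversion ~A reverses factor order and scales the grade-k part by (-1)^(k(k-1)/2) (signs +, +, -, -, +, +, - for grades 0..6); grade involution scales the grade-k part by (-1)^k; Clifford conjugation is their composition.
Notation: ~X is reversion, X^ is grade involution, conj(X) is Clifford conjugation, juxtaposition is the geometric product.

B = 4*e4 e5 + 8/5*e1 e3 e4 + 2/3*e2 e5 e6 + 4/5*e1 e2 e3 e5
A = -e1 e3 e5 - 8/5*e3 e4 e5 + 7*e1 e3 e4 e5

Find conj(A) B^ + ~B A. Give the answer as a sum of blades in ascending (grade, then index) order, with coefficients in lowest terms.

first term: -4/5*e2 + 32/5*e3 + 56/5*e5 - 28*e1 e3 + 64/25*e1 e5 - 28/5*e2 e4 + 8/5*e4 e5 - 32/25*e1 e2 e4 - 4*e1 e3 e4 - 2/3*e1 e2 e3 e6 + 16/15*e2 e3 e4 e6 - 14/3*e1 e2 e3 e4 e6
second term: 4/5*e2 - 32/5*e3 - 56/5*e5 + 28*e1 e3 - 64/25*e1 e5 + 28/5*e2 e4 - 8/5*e4 e5 - 32/25*e1 e2 e4 - 4*e1 e3 e4 - 2/3*e1 e2 e3 e6 + 16/15*e2 e3 e4 e6 + 14/3*e1 e2 e3 e4 e6
Answer: -64/25*e1 e2 e4 - 8*e1 e3 e4 - 4/3*e1 e2 e3 e6 + 32/15*e2 e3 e4 e6


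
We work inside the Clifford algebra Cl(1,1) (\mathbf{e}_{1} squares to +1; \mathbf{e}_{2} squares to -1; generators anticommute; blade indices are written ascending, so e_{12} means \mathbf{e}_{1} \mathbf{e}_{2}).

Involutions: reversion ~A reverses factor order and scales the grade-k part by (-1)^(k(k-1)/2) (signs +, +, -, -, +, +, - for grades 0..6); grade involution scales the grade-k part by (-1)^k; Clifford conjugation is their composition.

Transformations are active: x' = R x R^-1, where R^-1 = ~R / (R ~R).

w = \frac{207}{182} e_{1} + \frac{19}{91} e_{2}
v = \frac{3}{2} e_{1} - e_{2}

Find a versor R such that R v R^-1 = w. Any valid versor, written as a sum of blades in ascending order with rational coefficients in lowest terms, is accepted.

Why this works: both vectors square to \frac{5}{4}, so q(v) = q(w) and R = v + w = \frac{240}{91} e_{1} - \frac{72}{91} e_{2} carries v to w — its own direction survives, the complement (v - w)/2 flips.
Answer: \frac{240}{91} e_{1} - \frac{72}{91} e_{2}


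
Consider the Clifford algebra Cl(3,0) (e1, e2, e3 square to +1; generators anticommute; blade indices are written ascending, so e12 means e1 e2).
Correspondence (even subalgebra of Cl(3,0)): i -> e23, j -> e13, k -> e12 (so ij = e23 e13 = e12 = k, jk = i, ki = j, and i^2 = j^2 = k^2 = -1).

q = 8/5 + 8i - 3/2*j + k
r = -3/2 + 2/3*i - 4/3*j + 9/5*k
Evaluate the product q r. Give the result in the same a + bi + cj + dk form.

In blades: q = 8/5 + e12 - 3/2*e13 + 8*e23, r = -3/2 + 9/5*e12 - 4/3*e13 + 2/3*e23.
Distribute q over r term by term (generator squares from the signature, products reordered to ascending indices): (8/5)*r = -12/5 + 72/25*e12 - 32/15*e13 + 16/15*e23; (e12)*r = -9/5 - 3/2*e12 + 2/3*e13 + 4/3*e23; (-3/2*e13)*r = -2 + e12 + 9/4*e13 - 27/10*e23; (8*e23)*r = -16/3 - 32/3*e12 - 72/5*e13 - 12*e23.
Sum: -173/15 - 1243/150*e12 - 817/60*e13 - 123/10*e23; translating back through the correspondence:
Answer: -173/15 - 123/10*i - 817/60*j - 1243/150*k


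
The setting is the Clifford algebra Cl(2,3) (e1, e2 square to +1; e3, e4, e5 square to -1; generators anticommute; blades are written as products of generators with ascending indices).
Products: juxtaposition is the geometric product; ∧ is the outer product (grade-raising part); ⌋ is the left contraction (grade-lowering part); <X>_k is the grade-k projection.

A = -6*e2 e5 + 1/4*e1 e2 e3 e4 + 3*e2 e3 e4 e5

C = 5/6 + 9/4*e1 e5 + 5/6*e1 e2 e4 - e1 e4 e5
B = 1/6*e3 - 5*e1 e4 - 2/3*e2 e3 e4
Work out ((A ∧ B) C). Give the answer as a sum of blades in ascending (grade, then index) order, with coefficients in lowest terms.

step 1: e2 e3 e5 - 30*e1 e2 e4 e5
step 2: 30*e2 + 25*e5 - 135/2*e2 e4 + 9/4*e1 e2 e3 + 5/6*e2 e3 e5 + e1 e2 e3 e4 - 25*e1 e2 e4 e5 + 5/6*e1 e3 e4 e5
Answer: 30*e2 + 25*e5 - 135/2*e2 e4 + 9/4*e1 e2 e3 + 5/6*e2 e3 e5 + e1 e2 e3 e4 - 25*e1 e2 e4 e5 + 5/6*e1 e3 e4 e5


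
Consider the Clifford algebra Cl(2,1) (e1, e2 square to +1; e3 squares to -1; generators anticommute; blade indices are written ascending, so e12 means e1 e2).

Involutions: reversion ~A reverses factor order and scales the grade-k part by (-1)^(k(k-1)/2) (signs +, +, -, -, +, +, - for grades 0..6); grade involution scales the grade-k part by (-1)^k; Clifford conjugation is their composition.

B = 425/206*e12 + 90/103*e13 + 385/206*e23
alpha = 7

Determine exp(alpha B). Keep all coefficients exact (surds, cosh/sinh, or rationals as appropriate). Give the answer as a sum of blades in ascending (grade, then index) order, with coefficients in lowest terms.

B^2 term by term: the squares give (425/206)^2*(e12)^2 + (90/103)^2*(e13)^2 + (385/206)^2*(e23)^2 = 180625/42436*(-1) + 8100/10609*(+1) + 148225/42436*(+1) = 0 (each basis 2-blade squares to minus the product of its generators' squares); cross terms between blades sharing an index anticommute and cancel. So B^2 = 0.
B^2 = 0, so the series truncates immediately: exp(alpha B) = 1 + alpha B (parabolic case).
Answer: 1 + 2975/206*e12 + 630/103*e13 + 2695/206*e23


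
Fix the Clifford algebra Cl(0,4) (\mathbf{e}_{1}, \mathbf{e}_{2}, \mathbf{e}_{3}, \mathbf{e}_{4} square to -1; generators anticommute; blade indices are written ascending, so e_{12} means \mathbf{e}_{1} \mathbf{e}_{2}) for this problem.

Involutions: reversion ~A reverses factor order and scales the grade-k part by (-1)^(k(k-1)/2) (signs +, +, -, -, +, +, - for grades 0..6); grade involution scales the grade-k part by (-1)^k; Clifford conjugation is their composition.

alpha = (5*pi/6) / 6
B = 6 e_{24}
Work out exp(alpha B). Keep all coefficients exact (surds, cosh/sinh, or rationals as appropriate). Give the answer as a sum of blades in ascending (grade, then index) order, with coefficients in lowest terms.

B^2 = (6)^2*(e_{24})^2 = 36*(-1) = -36 (a basis 2-blade squares to minus the product of its generators' squares).
B^2 = -36 — the negative square puts this in the circular regime; l = 6, alpha*l = \frac{5 \pi}{6}, so exp(alpha B) = cos(\frac{5 \pi}{6}) + (sin(\frac{5 \pi}{6})/6)*B = - \frac{\sqrt{3}}{2} + (\frac{1}{12})*B.
Answer: - \frac{\sqrt{3}}{2} + \frac{1}{2} e_{24}


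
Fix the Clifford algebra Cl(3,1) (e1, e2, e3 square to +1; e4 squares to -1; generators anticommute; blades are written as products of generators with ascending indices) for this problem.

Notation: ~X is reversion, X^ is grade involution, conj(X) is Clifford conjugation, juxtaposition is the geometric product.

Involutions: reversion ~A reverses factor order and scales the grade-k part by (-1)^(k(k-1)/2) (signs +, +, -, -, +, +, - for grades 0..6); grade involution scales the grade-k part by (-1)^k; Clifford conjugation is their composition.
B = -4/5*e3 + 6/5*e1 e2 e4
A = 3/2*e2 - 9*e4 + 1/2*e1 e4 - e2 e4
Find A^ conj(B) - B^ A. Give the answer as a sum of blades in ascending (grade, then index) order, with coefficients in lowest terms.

first term: -6/5*e1 - 3/5*e2 - 54/5*e1 e2 + 9/5*e1 e4 - 6/5*e2 e3 - 36/5*e3 e4 - 2/5*e1 e3 e4 + 4/5*e2 e3 e4
second term: 6/5*e1 + 3/5*e2 - 54/5*e1 e2 + 9/5*e1 e4 - 6/5*e2 e3 - 36/5*e3 e4 - 2/5*e1 e3 e4 + 4/5*e2 e3 e4
Answer: -12/5*e1 - 6/5*e2


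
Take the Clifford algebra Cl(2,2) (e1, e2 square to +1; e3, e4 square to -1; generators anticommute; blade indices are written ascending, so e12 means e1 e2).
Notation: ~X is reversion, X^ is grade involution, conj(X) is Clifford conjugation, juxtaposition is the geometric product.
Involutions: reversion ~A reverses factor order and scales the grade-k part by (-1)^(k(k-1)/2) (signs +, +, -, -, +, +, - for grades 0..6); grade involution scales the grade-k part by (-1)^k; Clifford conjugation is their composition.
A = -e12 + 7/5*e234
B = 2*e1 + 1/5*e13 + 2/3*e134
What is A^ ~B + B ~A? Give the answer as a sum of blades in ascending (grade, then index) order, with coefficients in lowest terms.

first term: 2*e2 + 14/15*e12 - 1/5*e23 - 7/25*e124 - 2/3*e234 + 14/5*e1234
second term: 2*e2 + 14/15*e12 + 1/5*e23 - 7/25*e124 + 2/3*e234 - 14/5*e1234
Answer: 4*e2 + 28/15*e12 - 14/25*e124


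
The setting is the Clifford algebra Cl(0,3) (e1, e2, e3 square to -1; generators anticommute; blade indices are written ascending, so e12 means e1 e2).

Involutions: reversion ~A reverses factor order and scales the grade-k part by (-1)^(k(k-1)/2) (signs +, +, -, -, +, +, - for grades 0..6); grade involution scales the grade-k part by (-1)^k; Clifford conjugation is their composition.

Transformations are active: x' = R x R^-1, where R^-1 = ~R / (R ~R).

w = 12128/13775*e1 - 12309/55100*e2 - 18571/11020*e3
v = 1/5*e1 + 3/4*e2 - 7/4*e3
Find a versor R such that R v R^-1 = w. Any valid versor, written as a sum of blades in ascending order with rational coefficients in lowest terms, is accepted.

Why this works: both vectors square to -733/200, so q(v) = q(w) and R = v + w = 14883/13775*e1 + 7254/13775*e2 - 9464/2755*e3 carries v to w — its own direction survives, the complement (v - w)/2 flips.
Answer: 14883/13775*e1 + 7254/13775*e2 - 9464/2755*e3


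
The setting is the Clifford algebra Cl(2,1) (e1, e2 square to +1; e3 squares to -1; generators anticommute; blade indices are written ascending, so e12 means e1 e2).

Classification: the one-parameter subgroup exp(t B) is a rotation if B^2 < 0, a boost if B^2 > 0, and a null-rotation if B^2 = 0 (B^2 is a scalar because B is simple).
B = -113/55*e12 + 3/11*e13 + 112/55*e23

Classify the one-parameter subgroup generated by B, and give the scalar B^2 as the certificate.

B^2 term by term: the squares give (-113/55)^2*(e12)^2 + (3/11)^2*(e13)^2 + (112/55)^2*(e23)^2 = 12769/3025*(-1) + 9/121*(+1) + 12544/3025*(+1) = 0 (each basis 2-blade squares to minus the product of its generators' squares); cross terms between blades sharing an index anticommute and cancel. So B^2 = 0.
Answer: null-rotation, certificate B^2 = 0. The invariant at work: B^2 = 0 is unchanged by conjugation, hence its sign classifies the subgroup whatever basis B is written in.


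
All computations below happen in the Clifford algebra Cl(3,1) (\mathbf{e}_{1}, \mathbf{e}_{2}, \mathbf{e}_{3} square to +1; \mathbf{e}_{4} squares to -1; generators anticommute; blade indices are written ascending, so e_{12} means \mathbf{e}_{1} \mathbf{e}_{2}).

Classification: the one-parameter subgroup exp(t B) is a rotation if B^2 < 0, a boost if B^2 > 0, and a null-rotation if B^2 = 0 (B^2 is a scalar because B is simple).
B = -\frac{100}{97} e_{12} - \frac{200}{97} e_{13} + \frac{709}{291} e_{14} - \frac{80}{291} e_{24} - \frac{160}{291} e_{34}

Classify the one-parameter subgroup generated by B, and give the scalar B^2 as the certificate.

B^2 term by term: the squares give (-\frac{100}{97})^2*(e_{12})^2 + (-\frac{200}{97})^2*(e_{13})^2 + (\frac{709}{291})^2*(e_{14})^2 + (-\frac{80}{291})^2*(e_{24})^2 + (-\frac{160}{291})^2*(e_{34})^2 = \frac{10000}{9409}*(-1) + \frac{40000}{9409}*(-1) + \frac{502681}{84681}*(+1) + \frac{6400}{84681}*(+1) + \frac{25600}{84681}*(+1) = 1 (each basis 2-blade squares to minus the product of its generators' squares); cross terms between blades sharing an index anticommute and cancel; the commuting (index-disjoint) pairs give grade-4 terms 2*c*c'*(blade product), which cancel blade by blade — e_{1234}: \frac{32000}{28227} - \frac{32000}{28227} = 0 — confirming B is simple. So B^2 = 1.
Answer: boost, certificate B^2 = 1. Because 1 is invariant under every versor sandwich, the classification follows from its sign alone.


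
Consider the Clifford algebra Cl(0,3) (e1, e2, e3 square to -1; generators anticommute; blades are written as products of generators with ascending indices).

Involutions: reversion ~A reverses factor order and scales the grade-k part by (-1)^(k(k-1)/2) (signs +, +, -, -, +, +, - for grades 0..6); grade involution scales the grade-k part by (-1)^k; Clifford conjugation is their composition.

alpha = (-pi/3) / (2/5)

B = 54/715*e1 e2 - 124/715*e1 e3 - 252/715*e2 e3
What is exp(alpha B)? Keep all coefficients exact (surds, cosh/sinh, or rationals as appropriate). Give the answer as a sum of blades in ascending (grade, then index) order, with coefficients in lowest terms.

B^2 term by term: the squares give (54/715)^2*(e1 e2)^2 + (-124/715)^2*(e1 e3)^2 + (-252/715)^2*(e2 e3)^2 = 2916/511225*(-1) + 15376/511225*(-1) + 63504/511225*(-1) = -4/25 (each basis 2-blade squares to minus the product of its generators' squares); cross terms between blades sharing an index anticommute and cancel. So B^2 = -4/25.
B^2 = -4/25 — B^2 < 0, so the exponential closes trigonometrically: l = 2/5, alpha*l = -pi/3, so exp(alpha B) = cos(-pi/3) + (sin(-pi/3)/(2/5))*B = 1/2 + (-5*sqrt(3)/4)*B.
Answer: 1/2 - 27*sqrt(3)/286*e1 e2 + 31*sqrt(3)/143*e1 e3 + 63*sqrt(3)/143*e2 e3


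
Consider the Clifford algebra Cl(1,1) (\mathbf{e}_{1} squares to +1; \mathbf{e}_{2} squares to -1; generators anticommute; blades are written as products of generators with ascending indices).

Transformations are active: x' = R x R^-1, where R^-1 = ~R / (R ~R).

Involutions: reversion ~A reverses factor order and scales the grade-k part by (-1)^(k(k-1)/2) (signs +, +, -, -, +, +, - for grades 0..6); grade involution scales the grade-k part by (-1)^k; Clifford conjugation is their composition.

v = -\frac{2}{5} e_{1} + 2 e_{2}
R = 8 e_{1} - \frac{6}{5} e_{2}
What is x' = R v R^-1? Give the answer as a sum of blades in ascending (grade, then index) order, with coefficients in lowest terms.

~R = 8 e_{1} - \frac{6}{5} e_{2}, and R ~R = \frac{1564}{25}, so R^-1 = ~R / (\frac{1564}{25}).
R v = -\frac{4}{5} + \frac{388}{25} e_{1} e_{2}
Answer: \frac{382}{1955} e_{1} - \frac{770}{391} e_{2}


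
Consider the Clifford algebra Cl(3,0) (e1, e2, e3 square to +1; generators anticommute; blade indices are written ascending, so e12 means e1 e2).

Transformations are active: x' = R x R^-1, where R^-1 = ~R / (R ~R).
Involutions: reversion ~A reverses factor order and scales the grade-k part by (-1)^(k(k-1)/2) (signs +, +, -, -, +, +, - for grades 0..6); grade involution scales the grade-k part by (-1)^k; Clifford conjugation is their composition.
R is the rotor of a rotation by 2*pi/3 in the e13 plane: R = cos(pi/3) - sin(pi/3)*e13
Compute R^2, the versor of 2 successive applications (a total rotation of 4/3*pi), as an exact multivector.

Because a rotor carries half the rotation angle, composing 2 copies of this e13-plane rotor multiplies the phase: 2*(pi/3) = 2*pi/3, hence R^2 = cos(2*pi/3) - sin(2*pi/3)*e13.
cos(2*pi/3) = -1/2 and sin(2*pi/3) = sqrt(3)/2, so R^2 = -1/2 - sqrt(3)/2*e13. The net rotation is 4/3*pi; the rotor keeps the half-angle phase exactly.
Answer: -1/2 - sqrt(3)/2*e13


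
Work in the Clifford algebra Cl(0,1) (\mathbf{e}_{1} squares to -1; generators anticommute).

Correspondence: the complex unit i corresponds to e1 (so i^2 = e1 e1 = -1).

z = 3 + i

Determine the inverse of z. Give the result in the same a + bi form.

In blades: z = 3 + e_{1}.
With qbar = 3 - e_{1} (scalar fixed, mapped units negated), z qbar = 10 (the sum of squared coefficients), so z^-1 = qbar / (10) = \frac{3}{10} - \frac{1}{10} e_{1}; translating back:
Answer: \frac{3}{10} - \frac{1}{10}i
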